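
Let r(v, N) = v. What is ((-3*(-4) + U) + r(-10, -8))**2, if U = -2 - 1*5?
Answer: 25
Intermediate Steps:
U = -7 (U = -2 - 5 = -7)
((-3*(-4) + U) + r(-10, -8))**2 = ((-3*(-4) - 7) - 10)**2 = ((12 - 7) - 10)**2 = (5 - 10)**2 = (-5)**2 = 25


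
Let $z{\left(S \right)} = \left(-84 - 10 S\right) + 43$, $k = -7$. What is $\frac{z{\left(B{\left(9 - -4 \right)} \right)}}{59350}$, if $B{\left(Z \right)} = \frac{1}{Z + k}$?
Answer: $- \frac{64}{89025} \approx -0.0007189$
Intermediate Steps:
$B{\left(Z \right)} = \frac{1}{-7 + Z}$ ($B{\left(Z \right)} = \frac{1}{Z - 7} = \frac{1}{-7 + Z}$)
$z{\left(S \right)} = -41 - 10 S$
$\frac{z{\left(B{\left(9 - -4 \right)} \right)}}{59350} = \frac{-41 - \frac{10}{-7 + \left(9 - -4\right)}}{59350} = \left(-41 - \frac{10}{-7 + \left(9 + 4\right)}\right) \frac{1}{59350} = \left(-41 - \frac{10}{-7 + 13}\right) \frac{1}{59350} = \left(-41 - \frac{10}{6}\right) \frac{1}{59350} = \left(-41 - \frac{5}{3}\right) \frac{1}{59350} = \left(- \frac{128}{3}\right) \frac{1}{59350} = - \frac{64}{89025}$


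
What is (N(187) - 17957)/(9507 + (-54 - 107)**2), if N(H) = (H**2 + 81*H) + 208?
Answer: 32367/35428 ≈ 0.91360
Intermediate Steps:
N(H) = 208 + H**2 + 81*H
(N(187) - 17957)/(9507 + (-54 - 107)**2) = ((208 + 187**2 + 81*187) - 17957)/(9507 + (-54 - 107)**2) = ((208 + 34969 + 15147) - 17957)/(9507 + (-161)**2) = (50324 - 17957)/(9507 + 25921) = 32367/35428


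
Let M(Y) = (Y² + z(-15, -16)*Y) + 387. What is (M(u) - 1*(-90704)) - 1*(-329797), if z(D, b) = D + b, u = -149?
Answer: 447708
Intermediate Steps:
M(Y) = 387 + Y² - 31*Y (M(Y) = (Y² + (-15 - 16)*Y) + 387 = (Y² - 31*Y) + 387 = 387 + Y² - 31*Y)
(M(u) - 1*(-90704)) - 1*(-329797) = ((387 + (-149)² - 31*(-149)) - 1*(-90704)) - 1*(-329797) = ((387 + 22201 + 4619) + 90704) + 329797 = (27207 + 90704) + 329797 = 117911 + 329797 = 447708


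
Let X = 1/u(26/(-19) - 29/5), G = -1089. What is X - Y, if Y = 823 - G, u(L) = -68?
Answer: -130017/68 ≈ -1912.0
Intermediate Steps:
X = -1/68 (X = 1/(-68) = -1/68 ≈ -0.014706)
Y = 1912 (Y = 823 - 1*(-1089) = 823 + 1089 = 1912)
X - Y = -1/68 - 1*1912 = -1/68 - 1912 = -130017/68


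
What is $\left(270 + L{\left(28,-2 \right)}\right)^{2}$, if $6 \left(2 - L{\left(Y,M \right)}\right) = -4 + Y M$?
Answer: $79524$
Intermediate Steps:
$L{\left(Y,M \right)} = \frac{8}{3} - \frac{M Y}{6}$ ($L{\left(Y,M \right)} = 2 - \frac{-4 + Y M}{6} = 2 - \frac{-4 + M Y}{6} = 2 - \left(- \frac{2}{3} + \frac{M Y}{6}\right) = \frac{8}{3} - \frac{M Y}{6}$)
$\left(270 + L{\left(28,-2 \right)}\right)^{2} = \left(270 - \left(- \frac{8}{3} - \frac{28}{3}\right)\right)^{2} = \left(270 + \left(\frac{8}{3} + \frac{28}{3}\right)\right)^{2} = \left(270 + 12\right)^{2} = 282^{2} = 79524$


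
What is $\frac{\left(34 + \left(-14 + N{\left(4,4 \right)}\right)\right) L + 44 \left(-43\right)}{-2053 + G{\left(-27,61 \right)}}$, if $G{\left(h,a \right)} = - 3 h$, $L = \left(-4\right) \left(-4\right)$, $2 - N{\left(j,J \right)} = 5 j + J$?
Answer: $\frac{481}{493} \approx 0.97566$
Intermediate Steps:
$N{\left(j,J \right)} = 2 - J - 5 j$ ($N{\left(j,J \right)} = 2 - \left(5 j + J\right) = 2 - \left(J + 5 j\right) = 2 - J - 5 j$)
$L = 16$
$\frac{\left(34 + \left(-14 + N{\left(4,4 \right)}\right)\right) L + 44 \left(-43\right)}{-2053 + G{\left(-27,61 \right)}} = \frac{\left(34 - 36\right) 16 + 44 \left(-43\right)}{-2053 - -81} = \frac{\left(34 - 36\right) 16 - 1892}{-2053 + 81} = \frac{\left(34 - 36\right) 16 - 1892}{-1972} = \left(\left(34 - 36\right) 16 - 1892\right) \left(- \frac{1}{1972}\right) = \left(\left(-2\right) 16 - 1892\right) \left(- \frac{1}{1972}\right) = \left(-32 - 1892\right) \left(- \frac{1}{1972}\right) = \left(-1924\right) \left(- \frac{1}{1972}\right) = \frac{481}{493}$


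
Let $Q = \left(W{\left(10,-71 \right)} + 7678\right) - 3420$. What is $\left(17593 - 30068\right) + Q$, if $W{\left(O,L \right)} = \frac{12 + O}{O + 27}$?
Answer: $- \frac{304007}{37} \approx -8216.4$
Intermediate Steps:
$W{\left(O,L \right)} = \frac{12 + O}{27 + O}$
$Q = \frac{157568}{37}$ ($Q = \left(\frac{12 + 10}{27 + 10} + 7678\right) - 3420 = \left(\frac{1}{37} \cdot 22 + 7678\right) - 3420 = \left(\frac{22}{37} + 7678\right) - 3420 = \frac{284108}{37} - 3420 = \frac{157568}{37} \approx 4258.6$)
$\left(17593 - 30068\right) + Q = \left(17593 - 30068\right) + \frac{157568}{37} = -12475 + \frac{157568}{37} = - \frac{304007}{37}$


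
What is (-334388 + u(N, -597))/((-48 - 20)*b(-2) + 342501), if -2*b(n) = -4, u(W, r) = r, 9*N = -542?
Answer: -66997/68473 ≈ -0.97844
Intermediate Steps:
N = -542/9 (N = (⅑)*(-542) = -542/9 ≈ -60.222)
b(n) = 2 (b(n) = -½*(-4) = 2)
(-334388 + u(N, -597))/((-48 - 20)*b(-2) + 342501) = (-334388 - 597)/((-48 - 20)*2 + 342501) = -334985/(-68*2 + 342501) = -334985/(-136 + 342501) = -334985/342365 = -334985*1/342365 = -66997/68473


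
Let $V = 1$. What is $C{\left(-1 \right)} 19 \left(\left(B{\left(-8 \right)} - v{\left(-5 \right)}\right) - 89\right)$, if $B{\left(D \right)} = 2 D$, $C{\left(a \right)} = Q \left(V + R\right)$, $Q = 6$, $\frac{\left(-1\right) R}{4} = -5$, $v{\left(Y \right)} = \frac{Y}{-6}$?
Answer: $-253365$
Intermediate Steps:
$v{\left(Y \right)} = - \frac{Y}{6}$ ($v{\left(Y \right)} = Y \left(- \frac{1}{6}\right) = - \frac{Y}{6}$)
$R = 20$ ($R = \left(-4\right) \left(-5\right) = 20$)
$C{\left(a \right)} = 126$ ($C{\left(a \right)} = 6 \left(1 + 20\right) = 6 \cdot 21 = 126$)
$C{\left(-1 \right)} 19 \left(\left(B{\left(-8 \right)} - v{\left(-5 \right)}\right) - 89\right) = 126 \cdot 19 \left(\left(2 \left(-8\right) - \left(- \frac{1}{6}\right) \left(-5\right)\right) - 89\right) = 2394 \left(\left(-16 - \frac{5}{6}\right) - 89\right) = 2394 \left(- \frac{101}{6} - 89\right) = 2394 \left(- \frac{635}{6}\right) = -253365$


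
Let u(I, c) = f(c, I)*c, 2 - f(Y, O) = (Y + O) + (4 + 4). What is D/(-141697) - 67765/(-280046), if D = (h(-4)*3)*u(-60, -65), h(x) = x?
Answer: -16391772515/39681678062 ≈ -0.41308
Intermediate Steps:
f(Y, O) = -6 - O - Y (f(Y, O) = 2 - ((Y + O) + (4 + 4)) = 2 - ((O + Y) + 8) = 2 - (8 + O + Y) = 2 + (-8 - O - Y) = -6 - O - Y)
u(I, c) = c*(-6 - I - c) (u(I, c) = (-6 - I - c)*c = c*(-6 - I - c))
D = 92820 (D = (-4*3)*(-1*(-65)*(6 - 60 - 65)) = -(-12)*(-65)*(-119) = -12*(-7735) = 92820)
D/(-141697) - 67765/(-280046) = 92820/(-141697) - 67765/(-280046) = 92820*(-1/141697) - 67765*(-1/280046) = -92820/141697 + 67765/280046 = -16391772515/39681678062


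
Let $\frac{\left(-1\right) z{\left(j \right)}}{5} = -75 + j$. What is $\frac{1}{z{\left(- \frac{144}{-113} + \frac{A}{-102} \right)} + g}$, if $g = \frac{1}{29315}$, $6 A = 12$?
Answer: $\frac{168942345}{62293501313} \approx 0.002712$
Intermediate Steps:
$A = 2$ ($A = \frac{1}{6} \cdot 12 = 2$)
$g = \frac{1}{29315} \approx 3.4112 \cdot 10^{-5}$
$z{\left(j \right)} = 375 - 5 j$ ($z{\left(j \right)} = - 5 \left(-75 + j\right) = 375 - 5 j$)
$\frac{1}{z{\left(- \frac{144}{-113} + \frac{A}{-102} \right)} + g} = \frac{1}{\left(375 - 5 \left(- \frac{144}{-113} + \frac{2}{-102}\right)\right) + \frac{1}{29315}} = \frac{1}{\left(375 - 5 \left(\left(-144\right) \left(- \frac{1}{113}\right) + 2 \left(- \frac{1}{102}\right)\right)\right) + \frac{1}{29315}} = \frac{1}{\left(375 - 5 \left(\frac{144}{113} - \frac{1}{51}\right)\right) + \frac{1}{29315}} = \frac{1}{\left(375 - \frac{36155}{5763}\right) + \frac{1}{29315}} = \frac{1}{\frac{2124970}{5763} + \frac{1}{29315}} = \frac{1}{\frac{62293501313}{168942345}} = \frac{168942345}{62293501313}$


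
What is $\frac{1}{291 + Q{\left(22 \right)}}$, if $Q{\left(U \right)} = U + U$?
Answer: $\frac{1}{335} \approx 0.0029851$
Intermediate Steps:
$Q{\left(U \right)} = 2 U$
$\frac{1}{291 + Q{\left(22 \right)}} = \frac{1}{291 + 2 \cdot 22} = \frac{1}{291 + 44} = \frac{1}{335}$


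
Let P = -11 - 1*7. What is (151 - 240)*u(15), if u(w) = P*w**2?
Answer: 360450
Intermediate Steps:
P = -18 (P = -11 - 7 = -18)
u(w) = -18*w**2
(151 - 240)*u(15) = (151 - 240)*(-18*15**2) = -(-1602)*225 = -89*(-4050) = 360450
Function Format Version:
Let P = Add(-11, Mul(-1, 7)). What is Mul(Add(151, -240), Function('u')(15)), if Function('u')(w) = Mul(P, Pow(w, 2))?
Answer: 360450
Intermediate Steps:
P = -18 (P = Add(-11, -7) = -18)
Function('u')(w) = Mul(-18, Pow(w, 2))
Mul(Add(151, -240), Function('u')(15)) = Mul(Add(151, -240), Mul(-18, Pow(15, 2))) = Mul(-89, Mul(-18, 225)) = Mul(-89, -4050) = 360450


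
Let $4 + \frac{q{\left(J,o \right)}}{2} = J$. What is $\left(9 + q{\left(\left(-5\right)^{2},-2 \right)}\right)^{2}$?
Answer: $2601$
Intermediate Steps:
$q{\left(J,o \right)} = -8 + 2 J$
$\left(9 + q{\left(\left(-5\right)^{2},-2 \right)}\right)^{2} = \left(9 - \left(8 - 2 \left(-5\right)^{2}\right)\right)^{2} = \left(9 + \left(-8 + 2 \cdot 25\right)\right)^{2} = \left(9 + \left(-8 + 50\right)\right)^{2} = \left(9 + 42\right)^{2} = 51^{2} = 2601$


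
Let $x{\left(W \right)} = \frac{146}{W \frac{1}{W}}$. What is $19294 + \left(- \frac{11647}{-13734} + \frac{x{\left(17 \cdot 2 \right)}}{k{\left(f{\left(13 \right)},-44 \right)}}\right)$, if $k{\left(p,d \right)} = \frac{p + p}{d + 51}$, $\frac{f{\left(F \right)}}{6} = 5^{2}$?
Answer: $\frac{3313027877}{171675} \approx 19298.0$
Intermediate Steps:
$f{\left(F \right)} = 150$ ($f{\left(F \right)} = 6 \cdot 5^{2} = 6 \cdot 25 = 150$)
$k{\left(p,d \right)} = \frac{2 p}{51 + d}$
$x{\left(W \right)} = 146$ ($x{\left(W \right)} = \frac{146}{1} = 146 \cdot 1 = 146$)
$19294 + \left(- \frac{11647}{-13734} + \frac{x{\left(17 \cdot 2 \right)}}{k{\left(f{\left(13 \right)},-44 \right)}}\right) = 19294 + \left(- \frac{11647}{-13734} + \frac{146}{2 \cdot 150 \frac{1}{51 - 44}}\right) = 19294 - \left(- \frac{11647}{13734} - \frac{146}{2 \cdot 150 \cdot \frac{1}{7}}\right) = 19294 + \left(\frac{11647}{13734} + \frac{146}{2 \cdot 150 \cdot \frac{1}{7}}\right) = 19294 + \left(\frac{11647}{13734} + \frac{146}{\frac{300}{7}}\right) = 19294 + \left(\frac{11647}{13734} + 146 \cdot \frac{7}{300}\right) = 19294 + \left(\frac{11647}{13734} + \frac{511}{150}\right) = 19294 + \frac{730427}{171675} = \frac{3313027877}{171675}$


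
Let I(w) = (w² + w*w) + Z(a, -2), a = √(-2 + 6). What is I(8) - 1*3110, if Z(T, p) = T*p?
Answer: -2986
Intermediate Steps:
a = 2 (a = √4 = 2)
I(w) = -4 + 2*w² (I(w) = (w² + w*w) + 2*(-2) = (w² + w²) - 4 = 2*w² - 4 = -4 + 2*w²)
I(8) - 1*3110 = (-4 + 2*8²) - 1*3110 = (-4 + 2*64) - 3110 = (-4 + 128) - 3110 = 124 - 3110 = -2986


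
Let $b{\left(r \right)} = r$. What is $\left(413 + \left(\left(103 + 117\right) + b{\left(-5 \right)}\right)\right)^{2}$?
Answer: $394384$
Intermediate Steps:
$\left(413 + \left(\left(103 + 117\right) + b{\left(-5 \right)}\right)\right)^{2} = \left(413 + \left(\left(103 + 117\right) - 5\right)\right)^{2} = \left(413 + \left(220 - 5\right)\right)^{2} = \left(413 + 215\right)^{2} = 628^{2} = 394384$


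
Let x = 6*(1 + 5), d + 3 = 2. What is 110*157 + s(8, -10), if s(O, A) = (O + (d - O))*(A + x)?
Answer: 17244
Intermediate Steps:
d = -1 (d = -3 + 2 = -1)
x = 36 (x = 6*6 = 36)
s(O, A) = -36 - A (s(O, A) = (O + (-1 - O))*(A + 36) = -(36 + A) = -36 - A)
110*157 + s(8, -10) = 110*157 + (-36 - 1*(-10)) = 17270 + (-36 + 10) = 17270 - 26 = 17244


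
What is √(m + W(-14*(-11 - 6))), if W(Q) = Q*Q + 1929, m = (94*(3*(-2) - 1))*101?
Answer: I*√7885 ≈ 88.797*I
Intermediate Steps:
m = -66458 (m = (94*(-6 - 1))*101 = (94*(-7))*101 = -658*101 = -66458)
W(Q) = 1929 + Q² (W(Q) = Q² + 1929 = 1929 + Q²)
√(m + W(-14*(-11 - 6))) = √(-66458 + (1929 + (-14*(-11 - 6))²)) = √(-66458 + (1929 + (-14*(-17))²)) = √(-66458 + (1929 + 238²)) = √(-66458 + (1929 + 56644)) = √(-66458 + 58573) = √(-7885) = I*√7885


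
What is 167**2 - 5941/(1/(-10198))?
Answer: 60614207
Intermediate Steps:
167**2 - 5941/(1/(-10198)) = 27889 - 5941/(-1/10198) = 27889 - 5941*(-10198) = 27889 + 60586318 = 60614207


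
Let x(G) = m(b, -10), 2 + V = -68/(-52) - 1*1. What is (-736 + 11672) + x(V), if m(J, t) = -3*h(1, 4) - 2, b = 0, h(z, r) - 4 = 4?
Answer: 10910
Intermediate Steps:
h(z, r) = 8 (h(z, r) = 4 + 4 = 8)
V = -22/13 (V = -2 + (-68/(-52) - 1*1) = -2 + (-68*(-1/52) - 1) = -2 + (17/13 - 1) = -2 + 4/13 = -22/13 ≈ -1.6923)
m(J, t) = -26 (m(J, t) = -3*8 - 2 = -24 - 2 = -26)
x(G) = -26
(-736 + 11672) + x(V) = (-736 + 11672) - 26 = 10936 - 26 = 10910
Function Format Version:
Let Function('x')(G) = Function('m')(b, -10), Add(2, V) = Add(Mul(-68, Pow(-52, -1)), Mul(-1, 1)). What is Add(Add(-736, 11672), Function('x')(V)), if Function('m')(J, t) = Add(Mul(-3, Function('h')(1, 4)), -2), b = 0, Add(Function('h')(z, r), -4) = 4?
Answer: 10910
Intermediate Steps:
Function('h')(z, r) = 8 (Function('h')(z, r) = Add(4, 4) = 8)
V = Rational(-22, 13) (V = Add(-2, Add(Mul(-68, Pow(-52, -1)), Mul(-1, 1))) = Add(-2, Add(Mul(-68, Rational(-1, 52)), -1)) = Add(-2, Add(Rational(17, 13), -1)) = Add(-2, Rational(4, 13)) = Rational(-22, 13) ≈ -1.6923)
Function('m')(J, t) = -26 (Function('m')(J, t) = Add(Mul(-3, 8), -2) = Add(-24, -2) = -26)
Function('x')(G) = -26
Add(Add(-736, 11672), Function('x')(V)) = Add(Add(-736, 11672), -26) = Add(10936, -26) = 10910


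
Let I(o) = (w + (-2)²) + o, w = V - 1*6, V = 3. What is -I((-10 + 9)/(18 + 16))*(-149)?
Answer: 4917/34 ≈ 144.62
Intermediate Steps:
w = -3 (w = 3 - 1*6 = 3 - 6 = -3)
I(o) = 1 + o (I(o) = (-3 + (-2)²) + o = (-3 + 4) + o = 1 + o)
-I((-10 + 9)/(18 + 16))*(-149) = -(1 + (-10 + 9)/(18 + 16))*(-149) = -(1 - 1/34)*(-149) = -1*33/34*(-149) = -33/34*(-149) = 4917/34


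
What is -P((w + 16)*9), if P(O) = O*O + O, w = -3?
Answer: -13806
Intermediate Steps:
P(O) = O + O**2 (P(O) = O**2 + O = O + O**2)
-P((w + 16)*9) = -(-3 + 16)*9*(1 + (-3 + 16)*9) = -13*9*(1 + 13*9) = -117*(1 + 117) = -117*118 = -1*13806 = -13806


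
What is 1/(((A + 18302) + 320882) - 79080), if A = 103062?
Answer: 1/363166 ≈ 2.7536e-6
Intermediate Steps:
1/(((A + 18302) + 320882) - 79080) = 1/(((103062 + 18302) + 320882) - 79080) = 1/((121364 + 320882) - 79080) = 1/(442246 - 79080) = 1/363166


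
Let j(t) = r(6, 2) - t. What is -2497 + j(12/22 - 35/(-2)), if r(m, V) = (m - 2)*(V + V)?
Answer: -54979/22 ≈ -2499.0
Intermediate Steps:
r(m, V) = 2*V*(-2 + m) (r(m, V) = (-2 + m)*(2*V) = 2*V*(-2 + m))
j(t) = 16 - t (j(t) = 2*2*(-2 + 6) - t = 2*2*4 - t = 16 - t)
-2497 + j(12/22 - 35/(-2)) = -2497 + (16 - (12/22 - 35/(-2))) = -2497 + (16 - (12*(1/22) - 35*(-½))) = -2497 + (16 - (6/11 + 35/2)) = -2497 + (16 - 1*397/22) = -2497 + (16 - 397/22) = -2497 - 45/22 = -54979/22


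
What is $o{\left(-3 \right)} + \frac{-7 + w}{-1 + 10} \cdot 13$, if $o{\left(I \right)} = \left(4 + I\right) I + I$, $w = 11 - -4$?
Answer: $\frac{50}{9} \approx 5.5556$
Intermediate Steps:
$w = 15$ ($w = 11 + 4 = 15$)
$o{\left(I \right)} = I + I \left(4 + I\right)$ ($o{\left(I \right)} = I \left(4 + I\right) + I = I + I \left(4 + I\right)$)
$o{\left(-3 \right)} + \frac{-7 + w}{-1 + 10} \cdot 13 = - 3 \left(5 - 3\right) + \frac{-7 + 15}{-1 + 10} \cdot 13 = \left(-3\right) 2 + \frac{8}{9} \cdot 13 = -6 + 8 \cdot \frac{1}{9} \cdot 13 = -6 + \frac{8}{9} \cdot 13 = -6 + \frac{104}{9} = \frac{50}{9}$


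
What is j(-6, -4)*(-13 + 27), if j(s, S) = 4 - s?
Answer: 140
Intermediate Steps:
j(-6, -4)*(-13 + 27) = (4 - 1*(-6))*(-13 + 27) = (4 + 6)*14 = 10*14 = 140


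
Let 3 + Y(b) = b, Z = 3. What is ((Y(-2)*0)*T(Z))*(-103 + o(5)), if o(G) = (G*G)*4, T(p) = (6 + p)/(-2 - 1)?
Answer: 0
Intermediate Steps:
T(p) = -2 - p/3 (T(p) = (6 + p)/(-3) = (6 + p)*(-1/3) = -2 - p/3)
Y(b) = -3 + b
o(G) = 4*G**2 (o(G) = G**2*4 = 4*G**2)
((Y(-2)*0)*T(Z))*(-103 + o(5)) = (((-3 - 2)*0)*(-2 - 1/3*3))*(-103 + 4*5**2) = ((-5*0)*(-2 - 1))*(-103 + 4*25) = (0*(-3))*(-103 + 100) = 0*(-3) = 0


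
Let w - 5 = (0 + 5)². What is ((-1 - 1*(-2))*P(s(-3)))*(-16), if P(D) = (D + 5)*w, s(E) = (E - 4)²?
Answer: -25920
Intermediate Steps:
w = 30 (w = 5 + (0 + 5)² = 5 + 5² = 5 + 25 = 30)
s(E) = (-4 + E)²
P(D) = 150 + 30*D (P(D) = (D + 5)*30 = (5 + D)*30 = 150 + 30*D)
((-1 - 1*(-2))*P(s(-3)))*(-16) = ((-1 - 1*(-2))*(150 + 30*(-4 - 3)²))*(-16) = ((-1 + 2)*(150 + 30*(-7)²))*(-16) = (1*(150 + 30*49))*(-16) = (1*(150 + 1470))*(-16) = (1*1620)*(-16) = 1620*(-16) = -25920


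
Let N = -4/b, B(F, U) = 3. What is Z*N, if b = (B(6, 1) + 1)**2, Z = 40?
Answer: -10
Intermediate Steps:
b = 16 (b = (3 + 1)**2 = 4**2 = 16)
N = -1/4 (N = -4/16 = -4*1/16 = -1/4 ≈ -0.25000)
Z*N = 40*(-1/4) = -10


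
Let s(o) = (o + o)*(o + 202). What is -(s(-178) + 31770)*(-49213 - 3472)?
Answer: 1223661810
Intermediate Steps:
s(o) = 2*o*(202 + o) (s(o) = (2*o)*(202 + o) = 2*o*(202 + o))
-(s(-178) + 31770)*(-49213 - 3472) = -(2*(-178)*(202 - 178) + 31770)*(-49213 - 3472) = -(2*(-178)*24 + 31770)*(-52685) = -(-8544 + 31770)*(-52685) = -23226*(-52685) = -1*(-1223661810) = 1223661810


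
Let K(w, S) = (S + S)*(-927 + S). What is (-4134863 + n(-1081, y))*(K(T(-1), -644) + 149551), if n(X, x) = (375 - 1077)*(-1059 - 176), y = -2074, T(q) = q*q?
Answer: -7101128221107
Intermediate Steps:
T(q) = q**2
K(w, S) = 2*S*(-927 + S) (K(w, S) = (2*S)*(-927 + S) = 2*S*(-927 + S))
n(X, x) = 866970 (n(X, x) = -702*(-1235) = 866970)
(-4134863 + n(-1081, y))*(K(T(-1), -644) + 149551) = (-4134863 + 866970)*(2*(-644)*(-927 - 644) + 149551) = -3267893*(2*(-644)*(-1571) + 149551) = -3267893*(2023448 + 149551) = -3267893*2172999 = -7101128221107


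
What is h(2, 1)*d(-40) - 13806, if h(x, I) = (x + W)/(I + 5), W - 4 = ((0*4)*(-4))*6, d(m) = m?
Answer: -13846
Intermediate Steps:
W = 4 (W = 4 + ((0*4)*(-4))*6 = 4 + (0*(-4))*6 = 4 + 0*6 = 4 + 0 = 4)
h(x, I) = (4 + x)/(5 + I) (h(x, I) = (x + 4)/(I + 5) = (4 + x)/(5 + I))
h(2, 1)*d(-40) - 13806 = ((4 + 2)/(5 + 1))*(-40) - 13806 = (6/6)*(-40) - 13806 = ((1/6)*6)*(-40) - 13806 = 1*(-40) - 13806 = -40 - 13806 = -13846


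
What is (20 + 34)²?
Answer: 2916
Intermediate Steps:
(20 + 34)² = 54² = 2916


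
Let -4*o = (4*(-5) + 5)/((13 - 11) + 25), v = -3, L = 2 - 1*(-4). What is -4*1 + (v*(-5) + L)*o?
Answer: -13/12 ≈ -1.0833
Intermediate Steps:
L = 6 (L = 2 + 4 = 6)
o = 5/36 (o = -(4*(-5) + 5)/(4*((13 - 11) + 25)) = -(-20 + 5)/(4*(2 + 25)) = -(-15)/(4*27) = -1/4*(-5/9) = 5/36 ≈ 0.13889)
-4*1 + (v*(-5) + L)*o = -4*1 + (-3*(-5) + 6)*(5/36) = -4 + (15 + 6)*(5/36) = -4 + 21*(5/36) = -4 + 35/12 = -13/12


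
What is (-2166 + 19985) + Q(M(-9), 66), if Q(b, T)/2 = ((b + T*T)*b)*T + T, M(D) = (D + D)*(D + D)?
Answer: 200172191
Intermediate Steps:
M(D) = 4*D**2 (M(D) = (2*D)*(2*D) = 4*D**2)
Q(b, T) = 2*T + 2*T*b*(b + T**2) (Q(b, T) = 2*(((b + T*T)*b)*T + T) = 2*(((b + T**2)*b)*T + T) = 2*((b*(b + T**2))*T + T) = 2*(T*b*(b + T**2) + T) = 2*(T + T*b*(b + T**2)) = 2*T + 2*T*b*(b + T**2))
(-2166 + 19985) + Q(M(-9), 66) = (-2166 + 19985) + 2*66*(1 + (4*(-9)**2)**2 + (4*(-9)**2)*66**2) = 17819 + 2*66*(1 + (4*81)**2 + (4*81)*4356) = 17819 + 2*66*(1 + 324**2 + 324*4356) = 17819 + 2*66*(1 + 104976 + 1411344) = 17819 + 2*66*1516321 = 17819 + 200154372 = 200172191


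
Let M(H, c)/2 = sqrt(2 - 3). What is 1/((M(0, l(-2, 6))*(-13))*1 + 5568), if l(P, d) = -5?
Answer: 1392/7750825 + 13*I/15501650 ≈ 0.00017959 + 8.3862e-7*I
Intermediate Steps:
M(H, c) = 2*I (M(H, c) = 2*sqrt(2 - 3) = 2*sqrt(-1) = 2*I)
1/((M(0, l(-2, 6))*(-13))*1 + 5568) = 1/(((2*I)*(-13))*1 + 5568) = 1/(-26*I*1 + 5568) = 1/(-26*I + 5568) = 1/(5568 - 26*I) = (5568 + 26*I)/31003300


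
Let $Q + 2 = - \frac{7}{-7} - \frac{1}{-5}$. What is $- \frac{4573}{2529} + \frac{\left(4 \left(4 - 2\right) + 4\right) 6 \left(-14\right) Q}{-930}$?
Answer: $- \frac{5243563}{1959975} \approx -2.6753$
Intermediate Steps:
$Q = - \frac{4}{5}$ ($Q = -2 - \left(- \frac{1}{5} - 1\right) = -2 - - \frac{6}{5} = -2 + \left(1 + \frac{1}{5}\right) = -2 + \frac{6}{5} = - \frac{4}{5} \approx -0.8$)
$- \frac{4573}{2529} + \frac{\left(4 \left(4 - 2\right) + 4\right) 6 \left(-14\right) Q}{-930} = - \frac{4573}{2529} + \frac{\left(4 \left(4 - 2\right) + 4\right) 6 \left(-14\right) \left(- \frac{4}{5}\right)}{-930} = \left(-4573\right) \frac{1}{2529} + \left(4 \cdot 2 + 4\right) 6 \left(-14\right) \left(- \frac{4}{5}\right) \left(- \frac{1}{930}\right) = - \frac{4573}{2529} + \left(8 + 4\right) 6 \left(-14\right) \left(- \frac{4}{5}\right) \left(- \frac{1}{930}\right) = - \frac{4573}{2529} + 12 \cdot 6 \left(-14\right) \left(- \frac{4}{5}\right) \left(- \frac{1}{930}\right) = - \frac{4573}{2529} + 72 \left(-14\right) \left(- \frac{4}{5}\right) \left(- \frac{1}{930}\right) = - \frac{4573}{2529} + \left(-1008\right) \left(- \frac{4}{5}\right) \left(- \frac{1}{930}\right) = - \frac{4573}{2529} + \frac{4032}{5} \left(- \frac{1}{930}\right) = - \frac{4573}{2529} - \frac{672}{775} = - \frac{5243563}{1959975}$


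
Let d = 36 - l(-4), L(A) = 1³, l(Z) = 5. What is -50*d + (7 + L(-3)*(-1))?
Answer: -1544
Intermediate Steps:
L(A) = 1
d = 31 (d = 36 - 1*5 = 36 - 5 = 31)
-50*d + (7 + L(-3)*(-1)) = -50*31 + (7 + 1*(-1)) = -1550 + (7 - 1) = -1550 + 6 = -1544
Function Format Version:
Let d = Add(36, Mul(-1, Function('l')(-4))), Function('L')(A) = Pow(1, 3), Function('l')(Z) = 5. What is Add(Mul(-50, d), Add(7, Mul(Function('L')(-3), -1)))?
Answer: -1544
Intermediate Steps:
Function('L')(A) = 1
d = 31 (d = Add(36, Mul(-1, 5)) = Add(36, -5) = 31)
Add(Mul(-50, d), Add(7, Mul(Function('L')(-3), -1))) = Add(Mul(-50, 31), Add(7, Mul(1, -1))) = Add(-1550, Add(7, -1)) = Add(-1550, 6) = -1544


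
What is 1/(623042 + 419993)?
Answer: 1/1043035 ≈ 9.5874e-7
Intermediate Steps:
1/(623042 + 419993) = 1/1043035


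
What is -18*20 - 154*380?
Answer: -58880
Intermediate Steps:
-18*20 - 154*380 = -360 - 58520 = -58880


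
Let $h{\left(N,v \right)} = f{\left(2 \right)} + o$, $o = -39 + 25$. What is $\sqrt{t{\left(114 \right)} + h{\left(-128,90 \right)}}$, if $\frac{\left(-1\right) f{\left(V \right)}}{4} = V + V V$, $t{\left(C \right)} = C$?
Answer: $2 \sqrt{19} \approx 8.7178$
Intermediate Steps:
$o = -14$
$f{\left(V \right)} = - 4 V - 4 V^{2}$ ($f{\left(V \right)} = - 4 \left(V + V V\right) = - 4 \left(V + V^{2}\right) = - 4 V - 4 V^{2}$)
$h{\left(N,v \right)} = -38$ ($h{\left(N,v \right)} = \left(-4\right) 2 \left(1 + 2\right) - 14 = \left(-4\right) 2 \cdot 3 - 14 = -24 - 14 = -38$)
$\sqrt{t{\left(114 \right)} + h{\left(-128,90 \right)}} = \sqrt{114 - 38} = \sqrt{76} = 2 \sqrt{19}$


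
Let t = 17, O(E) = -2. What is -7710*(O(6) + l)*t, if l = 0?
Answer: 262140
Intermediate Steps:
-7710*(O(6) + l)*t = -7710*(-2 + 0)*17 = -(-15420)*17 = -7710*(-34) = 262140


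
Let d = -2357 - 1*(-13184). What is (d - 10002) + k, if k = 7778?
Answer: 8603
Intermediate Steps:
d = 10827 (d = -2357 + 13184 = 10827)
(d - 10002) + k = (10827 - 10002) + 7778 = 825 + 7778 = 8603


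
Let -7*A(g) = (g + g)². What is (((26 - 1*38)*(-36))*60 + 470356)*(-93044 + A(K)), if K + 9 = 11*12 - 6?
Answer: -350402617664/7 ≈ -5.0058e+10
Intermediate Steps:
K = 117 (K = -9 + (11*12 - 6) = -9 + (132 - 6) = -9 + 126 = 117)
A(g) = -4*g²/7 (A(g) = -(g + g)²/7 = -4*g²/7)
(((26 - 1*38)*(-36))*60 + 470356)*(-93044 + A(K)) = (((26 - 1*38)*(-36))*60 + 470356)*(-93044 - 4/7*117²) = (((26 - 38)*(-36))*60 + 470356)*(-93044 - 4/7*13689) = (-12*(-36)*60 + 470356)*(-93044 - 54756/7) = (432*60 + 470356)*(-706064/7) = (25920 + 470356)*(-706064/7) = 496276*(-706064/7) = -350402617664/7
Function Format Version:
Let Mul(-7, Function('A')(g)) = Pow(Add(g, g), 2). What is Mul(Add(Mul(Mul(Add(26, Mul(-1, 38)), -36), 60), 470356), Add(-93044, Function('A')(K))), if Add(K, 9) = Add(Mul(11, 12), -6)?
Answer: Rational(-350402617664, 7) ≈ -5.0058e+10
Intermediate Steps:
K = 117 (K = Add(-9, Add(Mul(11, 12), -6)) = Add(-9, Add(132, -6)) = Add(-9, 126) = 117)
Function('A')(g) = Mul(Rational(-4, 7), Pow(g, 2)) (Function('A')(g) = Mul(Rational(-1, 7), Pow(Add(g, g), 2)) = Mul(Rational(-1, 7), Pow(Mul(2, g), 2)) = Mul(Rational(-1, 7), Mul(4, Pow(g, 2))) = Mul(Rational(-4, 7), Pow(g, 2)))
Mul(Add(Mul(Mul(Add(26, Mul(-1, 38)), -36), 60), 470356), Add(-93044, Function('A')(K))) = Mul(Add(Mul(Mul(Add(26, Mul(-1, 38)), -36), 60), 470356), Add(-93044, Mul(Rational(-4, 7), Pow(117, 2)))) = Mul(Add(Mul(Mul(Add(26, -38), -36), 60), 470356), Add(-93044, Mul(Rational(-4, 7), 13689))) = Mul(Add(Mul(Mul(-12, -36), 60), 470356), Add(-93044, Rational(-54756, 7))) = Mul(Add(Mul(432, 60), 470356), Rational(-706064, 7)) = Mul(Add(25920, 470356), Rational(-706064, 7)) = Mul(496276, Rational(-706064, 7)) = Rational(-350402617664, 7)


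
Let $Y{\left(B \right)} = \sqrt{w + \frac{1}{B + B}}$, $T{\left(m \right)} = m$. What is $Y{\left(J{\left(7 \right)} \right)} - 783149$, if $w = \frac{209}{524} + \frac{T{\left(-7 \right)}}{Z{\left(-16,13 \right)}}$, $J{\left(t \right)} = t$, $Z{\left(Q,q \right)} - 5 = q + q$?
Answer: $-783149 + \frac{\sqrt{790242173}}{56854} \approx -7.8315 \cdot 10^{5}$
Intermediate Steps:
$Z{\left(Q,q \right)} = 5 + 2 q$ ($Z{\left(Q,q \right)} = 5 + \left(q + q\right) = 5 + 2 q$)
$w = \frac{2811}{16244}$ ($w = \frac{209}{524} - \frac{7}{5 + 2 \cdot 13} = 209 \cdot \frac{1}{524} - \frac{7}{5 + 26} = \frac{209}{524} - \frac{7}{31} = \frac{2811}{16244} \approx 0.17305$)
$Y{\left(B \right)} = \sqrt{\frac{2811}{16244} + \frac{1}{2 B}}$ ($Y{\left(B \right)} = \sqrt{\frac{2811}{16244} + \frac{1}{B + B}} = \sqrt{\frac{2811}{16244} + \frac{1}{2 B}}$)
$Y{\left(J{\left(7 \right)} \right)} - 783149 = \frac{\sqrt{11415471 + \frac{32983442}{7}}}{8122} - 783149 = \frac{\sqrt{\frac{112891739}{7}}}{8122} - 783149 = \frac{\frac{1}{7} \sqrt{790242173}}{8122} - 783149 = \frac{\sqrt{790242173}}{56854} - 783149 = -783149 + \frac{\sqrt{790242173}}{56854}$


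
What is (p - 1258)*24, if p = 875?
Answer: -9192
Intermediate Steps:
(p - 1258)*24 = (875 - 1258)*24 = -383*24 = -9192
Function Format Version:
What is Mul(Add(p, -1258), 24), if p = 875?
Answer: -9192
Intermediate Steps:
Mul(Add(p, -1258), 24) = Mul(Add(875, -1258), 24) = Mul(-383, 24) = -9192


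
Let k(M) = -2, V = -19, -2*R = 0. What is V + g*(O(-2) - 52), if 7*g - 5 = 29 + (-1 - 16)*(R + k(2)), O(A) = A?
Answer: -3805/7 ≈ -543.57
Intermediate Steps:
R = 0 (R = -½*0 = 0)
g = 68/7 (g = 5/7 + (29 + (-1 - 16)*(0 - 2))/7 = 5/7 + (29 - 17*(-2))/7 = 5/7 + (29 + 34)/7 = 5/7 + (⅐)*63 = 5/7 + 9 = 68/7 ≈ 9.7143)
V + g*(O(-2) - 52) = -19 + 68*(-2 - 52)/7 = -19 + (68/7)*(-54) = -19 - 3672/7 = -3805/7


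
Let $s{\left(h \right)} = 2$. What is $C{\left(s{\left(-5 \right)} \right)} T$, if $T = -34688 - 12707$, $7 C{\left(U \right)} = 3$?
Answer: $- \frac{142185}{7} \approx -20312.0$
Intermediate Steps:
$C{\left(U \right)} = \frac{3}{7}$ ($C{\left(U \right)} = \frac{1}{7} \cdot 3 = \frac{3}{7}$)
$T = -47395$ ($T = -34688 - 12707 = -47395$)
$C{\left(s{\left(-5 \right)} \right)} T = \frac{3}{7} \left(-47395\right) = - \frac{142185}{7}$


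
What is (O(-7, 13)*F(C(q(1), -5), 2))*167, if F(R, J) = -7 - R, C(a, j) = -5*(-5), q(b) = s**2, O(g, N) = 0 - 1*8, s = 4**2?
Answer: 42752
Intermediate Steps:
s = 16
O(g, N) = -8 (O(g, N) = 0 - 8 = -8)
q(b) = 256 (q(b) = 16**2 = 256)
C(a, j) = 25
(O(-7, 13)*F(C(q(1), -5), 2))*167 = -8*(-7 - 1*25)*167 = -8*(-7 - 25)*167 = -8*(-32)*167 = 256*167 = 42752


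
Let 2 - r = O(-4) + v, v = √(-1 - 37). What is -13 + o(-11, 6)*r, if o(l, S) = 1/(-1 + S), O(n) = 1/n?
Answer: -251/20 - I*√38/5 ≈ -12.55 - 1.2329*I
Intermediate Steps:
v = I*√38 (v = √(-38) = I*√38 ≈ 6.1644*I)
r = 9/4 - I*√38 (r = 2 - (1/(-4) + I*√38) = 2 - (-¼ + I*√38) = 2 + (¼ - I*√38) = 9/4 - I*√38 ≈ 2.25 - 6.1644*I)
-13 + o(-11, 6)*r = -13 + (9/4 - I*√38)/(-1 + 6) = -13 + (9/4 - I*√38)/5 = -13 + (9/20 - I*√38/5) = -251/20 - I*√38/5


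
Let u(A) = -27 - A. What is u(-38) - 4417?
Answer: -4406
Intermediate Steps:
u(-38) - 4417 = (-27 - 1*(-38)) - 4417 = (-27 + 38) - 4417 = 11 - 4417 = -4406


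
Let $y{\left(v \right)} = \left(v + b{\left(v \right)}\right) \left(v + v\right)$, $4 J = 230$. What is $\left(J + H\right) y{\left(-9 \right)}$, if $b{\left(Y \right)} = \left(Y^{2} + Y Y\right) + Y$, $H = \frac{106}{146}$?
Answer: $- \frac{11017296}{73} \approx -1.5092 \cdot 10^{5}$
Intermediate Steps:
$J = \frac{115}{2}$ ($J = \frac{1}{4} \cdot 230 = \frac{115}{2} \approx 57.5$)
$H = \frac{53}{73}$ ($H = 106 \cdot \frac{1}{146} = \frac{53}{73} \approx 0.72603$)
$b{\left(Y \right)} = Y + 2 Y^{2}$ ($b{\left(Y \right)} = \left(Y^{2} + Y^{2}\right) + Y = 2 Y^{2} + Y = Y + 2 Y^{2}$)
$y{\left(v \right)} = 2 v \left(v + v \left(1 + 2 v\right)\right)$ ($y{\left(v \right)} = \left(v + v \left(1 + 2 v\right)\right) \left(v + v\right) = \left(v + v \left(1 + 2 v\right)\right) 2 v = 2 v \left(v + v \left(1 + 2 v\right)\right)$)
$\left(J + H\right) y{\left(-9 \right)} = \left(\frac{115}{2} + \frac{53}{73}\right) 4 \left(-9\right)^{2} \left(1 - 9\right) = \frac{8501 \cdot 4 \cdot 81 \left(-8\right)}{146} = \frac{8501}{146} \left(-2592\right) = - \frac{11017296}{73}$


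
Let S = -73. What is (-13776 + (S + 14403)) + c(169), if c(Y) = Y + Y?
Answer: 892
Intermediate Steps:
c(Y) = 2*Y
(-13776 + (S + 14403)) + c(169) = (-13776 + (-73 + 14403)) + 2*169 = (-13776 + 14330) + 338 = 554 + 338 = 892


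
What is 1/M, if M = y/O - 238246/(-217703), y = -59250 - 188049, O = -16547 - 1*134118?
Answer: 32800222495/89733067787 ≈ 0.36553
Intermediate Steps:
O = -150665 (O = -16547 - 134118 = -150665)
y = -247299
M = 89733067787/32800222495 (M = -247299/(-150665) - 238246/(-217703) = -247299*(-1/150665) - 238246*(-1/217703) = 247299/150665 + 238246/217703 = 89733067787/32800222495 ≈ 2.7357)
1/M = 1/(89733067787/32800222495) = 32800222495/89733067787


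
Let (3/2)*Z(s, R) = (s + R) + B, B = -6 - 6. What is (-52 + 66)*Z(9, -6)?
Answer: -84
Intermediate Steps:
B = -12
Z(s, R) = -8 + 2*R/3 + 2*s/3 (Z(s, R) = 2*((s + R) - 12)/3 = 2*((R + s) - 12)/3 = 2*(-12 + R + s)/3 = -8 + 2*R/3 + 2*s/3)
(-52 + 66)*Z(9, -6) = (-52 + 66)*(-8 + (2/3)*(-6) + (2/3)*9) = 14*(-8 - 4 + 6) = 14*(-6) = -84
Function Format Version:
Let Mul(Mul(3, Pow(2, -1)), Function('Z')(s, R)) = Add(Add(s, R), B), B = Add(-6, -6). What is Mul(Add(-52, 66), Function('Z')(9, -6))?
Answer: -84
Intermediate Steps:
B = -12
Function('Z')(s, R) = Add(-8, Mul(Rational(2, 3), R), Mul(Rational(2, 3), s)) (Function('Z')(s, R) = Mul(Rational(2, 3), Add(Add(s, R), -12)) = Mul(Rational(2, 3), Add(Add(R, s), -12)) = Mul(Rational(2, 3), Add(-12, R, s)) = Add(-8, Mul(Rational(2, 3), R), Mul(Rational(2, 3), s)))
Mul(Add(-52, 66), Function('Z')(9, -6)) = Mul(Add(-52, 66), Add(-8, Mul(Rational(2, 3), -6), Mul(Rational(2, 3), 9))) = Mul(14, Add(-8, -4, 6)) = Mul(14, -6) = -84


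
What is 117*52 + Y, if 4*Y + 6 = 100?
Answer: 12215/2 ≈ 6107.5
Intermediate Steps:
Y = 47/2 (Y = -3/2 + (¼)*100 = -3/2 + 25 = 47/2 ≈ 23.500)
117*52 + Y = 117*52 + 47/2 = 6084 + 47/2 = 12215/2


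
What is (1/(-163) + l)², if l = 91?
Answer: 219988224/26569 ≈ 8279.9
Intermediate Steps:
(1/(-163) + l)² = (1/(-163) + 91)² = (-1/163 + 91)² = (14832/163)² = 219988224/26569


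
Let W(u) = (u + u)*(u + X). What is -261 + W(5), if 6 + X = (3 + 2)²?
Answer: -21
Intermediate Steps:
X = 19 (X = -6 + (3 + 2)² = -6 + 5² = -6 + 25 = 19)
W(u) = 2*u*(19 + u) (W(u) = (u + u)*(u + 19) = (2*u)*(19 + u) = 2*u*(19 + u))
-261 + W(5) = -261 + 2*5*(19 + 5) = -261 + 2*5*24 = -261 + 240 = -21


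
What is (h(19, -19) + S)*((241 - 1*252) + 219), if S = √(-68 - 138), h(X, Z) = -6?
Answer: -1248 + 208*I*√206 ≈ -1248.0 + 2985.4*I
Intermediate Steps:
S = I*√206 (S = √(-206) = I*√206 ≈ 14.353*I)
(h(19, -19) + S)*((241 - 1*252) + 219) = (-6 + I*√206)*((241 - 1*252) + 219) = (-6 + I*√206)*((241 - 252) + 219) = (-6 + I*√206)*(-11 + 219) = (-6 + I*√206)*208 = -1248 + 208*I*√206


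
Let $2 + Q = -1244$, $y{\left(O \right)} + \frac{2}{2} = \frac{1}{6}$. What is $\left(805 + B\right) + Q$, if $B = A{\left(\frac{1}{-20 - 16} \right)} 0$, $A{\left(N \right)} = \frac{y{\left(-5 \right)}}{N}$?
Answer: $-441$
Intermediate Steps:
$y{\left(O \right)} = - \frac{5}{6}$ ($y{\left(O \right)} = -1 + \frac{1}{6} = - \frac{5}{6}$)
$Q = -1246$ ($Q = -2 - 1244 = -1246$)
$A{\left(N \right)} = - \frac{5}{6 N}$
$B = 0$ ($B = - \frac{5}{6 \frac{1}{-20 - 16}} \cdot 0 = - \frac{5}{6 \frac{1}{-36}} \cdot 0 = - \frac{5}{6 \left(- \frac{1}{36}\right)} 0 = \left(- \frac{5}{6}\right) \left(-36\right) 0 = 30 \cdot 0 = 0$)
$\left(805 + B\right) + Q = \left(805 + 0\right) - 1246 = 805 - 1246 = -441$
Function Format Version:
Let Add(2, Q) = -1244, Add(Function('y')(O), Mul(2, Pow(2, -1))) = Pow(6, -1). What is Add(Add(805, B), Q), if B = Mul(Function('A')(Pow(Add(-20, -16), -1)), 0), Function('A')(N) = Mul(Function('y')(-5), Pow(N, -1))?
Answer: -441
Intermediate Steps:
Function('y')(O) = Rational(-5, 6) (Function('y')(O) = Add(-1, Pow(6, -1)) = Add(-1, Rational(1, 6)) = Rational(-5, 6))
Q = -1246 (Q = Add(-2, -1244) = -1246)
Function('A')(N) = Mul(Rational(-5, 6), Pow(N, -1))
B = 0 (B = Mul(Mul(Rational(-5, 6), Pow(Pow(Add(-20, -16), -1), -1)), 0) = Mul(Mul(Rational(-5, 6), Pow(Pow(-36, -1), -1)), 0) = Mul(Mul(Rational(-5, 6), Pow(Rational(-1, 36), -1)), 0) = Mul(Mul(Rational(-5, 6), -36), 0) = Mul(30, 0) = 0)
Add(Add(805, B), Q) = Add(Add(805, 0), -1246) = Add(805, -1246) = -441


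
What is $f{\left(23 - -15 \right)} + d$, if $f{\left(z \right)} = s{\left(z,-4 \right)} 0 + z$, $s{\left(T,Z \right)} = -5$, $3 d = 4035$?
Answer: $1383$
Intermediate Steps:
$d = 1345$ ($d = \frac{1}{3} \cdot 4035 = 1345$)
$f{\left(z \right)} = z$ ($f{\left(z \right)} = \left(-5\right) 0 + z = 0 + z = z$)
$f{\left(23 - -15 \right)} + d = \left(23 - -15\right) + 1345 = \left(23 + 15\right) + 1345 = 38 + 1345 = 1383$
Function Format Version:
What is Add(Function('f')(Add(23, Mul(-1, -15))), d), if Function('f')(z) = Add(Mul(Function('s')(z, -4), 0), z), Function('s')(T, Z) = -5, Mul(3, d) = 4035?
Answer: 1383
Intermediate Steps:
d = 1345 (d = Mul(Rational(1, 3), 4035) = 1345)
Function('f')(z) = z (Function('f')(z) = Add(Mul(-5, 0), z) = Add(0, z) = z)
Add(Function('f')(Add(23, Mul(-1, -15))), d) = Add(Add(23, Mul(-1, -15)), 1345) = Add(Add(23, 15), 1345) = Add(38, 1345) = 1383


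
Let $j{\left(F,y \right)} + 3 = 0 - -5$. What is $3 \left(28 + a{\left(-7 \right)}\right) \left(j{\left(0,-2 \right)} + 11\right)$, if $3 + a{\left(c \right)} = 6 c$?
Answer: $-663$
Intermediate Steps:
$j{\left(F,y \right)} = 2$ ($j{\left(F,y \right)} = -3 + \left(0 - -5\right) = -3 + \left(0 + 5\right) = -3 + 5 = 2$)
$a{\left(c \right)} = -3 + 6 c$
$3 \left(28 + a{\left(-7 \right)}\right) \left(j{\left(0,-2 \right)} + 11\right) = 3 \left(28 + \left(-3 + 6 \left(-7\right)\right)\right) \left(2 + 11\right) = 3 \left(28 - 45\right) 13 = 3 \left(\left(-17\right) 13\right) = 3 \left(-221\right) = -663$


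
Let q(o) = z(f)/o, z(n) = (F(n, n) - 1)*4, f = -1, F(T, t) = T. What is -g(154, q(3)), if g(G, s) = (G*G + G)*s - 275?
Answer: 191785/3 ≈ 63928.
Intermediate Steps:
z(n) = -4 + 4*n (z(n) = (n - 1)*4 = (-1 + n)*4 = -4 + 4*n)
q(o) = -8/o (q(o) = (-4 + 4*(-1))/o = (-4 - 4)/o = -8/o)
g(G, s) = -275 + s*(G + G²) (g(G, s) = (G² + G)*s - 275 = (G + G²)*s - 275 = s*(G + G²) - 275 = -275 + s*(G + G²))
-g(154, q(3)) = -(-275 + 154*(-8/3) - 8/3*154²) = -(-275 + 154*(-8*⅓) - 8*⅓*23716) = -(-275 + 154*(-8/3) - 8/3*23716) = -(-275 - 1232/3 - 189728/3) = -1*(-191785/3) = 191785/3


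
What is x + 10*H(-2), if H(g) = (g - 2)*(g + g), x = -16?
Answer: 144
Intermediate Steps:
H(g) = 2*g*(-2 + g) (H(g) = (-2 + g)*(2*g) = 2*g*(-2 + g))
x + 10*H(-2) = -16 + 10*(2*(-2)*(-2 - 2)) = -16 + 10*(2*(-2)*(-4)) = -16 + 10*16 = -16 + 160 = 144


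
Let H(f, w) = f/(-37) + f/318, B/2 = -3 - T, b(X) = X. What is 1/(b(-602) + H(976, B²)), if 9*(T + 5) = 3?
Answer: -5883/3678694 ≈ -0.0015992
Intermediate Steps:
T = -14/3 (T = -5 + (⅑)*3 = -5 + ⅓ = -14/3 ≈ -4.6667)
B = 10/3 (B = 2*(-3 - 1*(-14/3)) = 2*(-3 + 14/3) = 2*(5/3) = 10/3 ≈ 3.3333)
H(f, w) = -281*f/11766 (H(f, w) = f*(-1/37) + f*(1/318) = -f/37 + f/318 = -281*f/11766)
1/(b(-602) + H(976, B²)) = 1/(-602 - 281/11766*976) = 1/(-602 - 137128/5883) = 1/(-3678694/5883) = -5883/3678694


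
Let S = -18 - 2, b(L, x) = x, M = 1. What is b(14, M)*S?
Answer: -20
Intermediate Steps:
S = -20
b(14, M)*S = 1*(-20) = -20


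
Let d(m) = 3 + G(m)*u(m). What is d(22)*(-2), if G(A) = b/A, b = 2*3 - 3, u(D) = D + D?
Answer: -18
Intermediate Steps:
u(D) = 2*D
b = 3 (b = 6 - 3 = 3)
G(A) = 3/A
d(m) = 9 (d(m) = 3 + (3/m)*(2*m) = 3 + 6 = 9)
d(22)*(-2) = 9*(-2) = -18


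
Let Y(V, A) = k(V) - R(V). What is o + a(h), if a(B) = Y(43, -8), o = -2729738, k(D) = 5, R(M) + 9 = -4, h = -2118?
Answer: -2729720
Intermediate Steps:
R(M) = -13 (R(M) = -9 - 4 = -13)
Y(V, A) = 18 (Y(V, A) = 5 - 1*(-13) = 5 + 13 = 18)
a(B) = 18
o + a(h) = -2729738 + 18 = -2729720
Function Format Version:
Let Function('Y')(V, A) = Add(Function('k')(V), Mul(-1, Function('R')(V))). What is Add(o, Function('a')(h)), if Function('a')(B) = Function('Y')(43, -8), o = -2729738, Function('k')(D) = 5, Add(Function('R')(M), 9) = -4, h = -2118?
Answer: -2729720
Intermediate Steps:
Function('R')(M) = -13 (Function('R')(M) = Add(-9, -4) = -13)
Function('Y')(V, A) = 18 (Function('Y')(V, A) = Add(5, Mul(-1, -13)) = Add(5, 13) = 18)
Function('a')(B) = 18
Add(o, Function('a')(h)) = Add(-2729738, 18) = -2729720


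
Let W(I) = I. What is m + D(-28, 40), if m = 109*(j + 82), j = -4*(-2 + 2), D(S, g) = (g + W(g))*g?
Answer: 12138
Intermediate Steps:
D(S, g) = 2*g**2 (D(S, g) = (g + g)*g = (2*g)*g = 2*g**2)
j = 0 (j = -4*0 = 0)
m = 8938 (m = 109*(0 + 82) = 109*82 = 8938)
m + D(-28, 40) = 8938 + 2*40**2 = 8938 + 2*1600 = 8938 + 3200 = 12138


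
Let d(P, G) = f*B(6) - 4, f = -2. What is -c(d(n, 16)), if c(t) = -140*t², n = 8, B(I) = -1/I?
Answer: 16940/9 ≈ 1882.2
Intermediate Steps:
d(P, G) = -11/3 (d(P, G) = -(-2)/6 - 4 = -2*(-⅙) - 4 = ⅓ - 4 = -11/3)
-c(d(n, 16)) = -(-140)*(-11/3)² = -(-140)*121/9 = -1*(-16940/9) = 16940/9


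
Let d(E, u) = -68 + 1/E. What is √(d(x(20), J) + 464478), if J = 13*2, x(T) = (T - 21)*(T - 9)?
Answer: √56193599/11 ≈ 681.48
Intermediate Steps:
x(T) = (-21 + T)*(-9 + T)
J = 26
√(d(x(20), J) + 464478) = √((-68 + 1/(189 + 20² - 30*20)) + 464478) = √((-68 + 1/(189 + 400 - 600)) + 464478) = √((-68 + 1/(-11)) + 464478) = √((-68 - 1/11) + 464478) = √(-749/11 + 464478) = √(5108509/11) = √56193599/11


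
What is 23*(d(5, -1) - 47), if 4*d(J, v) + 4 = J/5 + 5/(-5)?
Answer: -1104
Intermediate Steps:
d(J, v) = -5/4 + J/20 (d(J, v) = -1 + (J/5 + 5/(-5))/4 = -1 + (J*(⅕) + 5*(-⅕))/4 = -1 + (J/5 - 1)/4 = -1 + (-1 + J/5)/4 = -1 + (-¼ + J/20) = -5/4 + J/20)
23*(d(5, -1) - 47) = 23*((-5/4 + (1/20)*5) - 47) = 23*((-5/4 + ¼) - 47) = 23*(-1 - 47) = 23*(-48) = -1104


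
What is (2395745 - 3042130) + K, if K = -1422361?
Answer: -2068746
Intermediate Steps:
(2395745 - 3042130) + K = (2395745 - 3042130) - 1422361 = -646385 - 1422361 = -2068746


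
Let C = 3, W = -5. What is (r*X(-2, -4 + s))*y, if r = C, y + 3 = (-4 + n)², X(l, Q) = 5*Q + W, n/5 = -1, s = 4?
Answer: -1170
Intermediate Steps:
n = -5 (n = 5*(-1) = -5)
X(l, Q) = -5 + 5*Q (X(l, Q) = 5*Q - 5 = -5 + 5*Q)
y = 78 (y = -3 + (-4 - 5)² = -3 + (-9)² = -3 + 81 = 78)
r = 3
(r*X(-2, -4 + s))*y = (3*(-5 + 5*(-4 + 4)))*78 = (3*(-5 + 5*0))*78 = (3*(-5 + 0))*78 = (3*(-5))*78 = -15*78 = -1170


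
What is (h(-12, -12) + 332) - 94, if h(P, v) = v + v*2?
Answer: 202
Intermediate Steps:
h(P, v) = 3*v (h(P, v) = v + 2*v = 3*v)
(h(-12, -12) + 332) - 94 = (3*(-12) + 332) - 94 = (-36 + 332) - 94 = 296 - 94 = 202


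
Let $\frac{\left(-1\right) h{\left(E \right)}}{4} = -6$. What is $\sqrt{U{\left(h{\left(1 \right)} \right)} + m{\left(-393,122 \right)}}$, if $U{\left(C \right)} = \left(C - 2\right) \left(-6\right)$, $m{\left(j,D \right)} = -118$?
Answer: $5 i \sqrt{10} \approx 15.811 i$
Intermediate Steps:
$h{\left(E \right)} = 24$ ($h{\left(E \right)} = \left(-4\right) \left(-6\right) = 24$)
$U{\left(C \right)} = 12 - 6 C$ ($U{\left(C \right)} = \left(-2 + C\right) \left(-6\right) = 12 - 6 C$)
$\sqrt{U{\left(h{\left(1 \right)} \right)} + m{\left(-393,122 \right)}} = \sqrt{\left(12 - 144\right) - 118} = \sqrt{-132 - 118} = \sqrt{-250} = 5 i \sqrt{10}$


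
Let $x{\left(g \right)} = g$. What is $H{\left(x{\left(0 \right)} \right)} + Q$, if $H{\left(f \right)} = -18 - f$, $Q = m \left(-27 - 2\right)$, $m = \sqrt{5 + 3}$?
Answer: $-18 - 58 \sqrt{2} \approx -100.02$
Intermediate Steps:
$m = 2 \sqrt{2}$ ($m = \sqrt{8} = 2 \sqrt{2} \approx 2.8284$)
$Q = - 58 \sqrt{2}$ ($Q = 2 \sqrt{2} \left(-27 - 2\right) = 2 \sqrt{2} \left(-29\right) = - 58 \sqrt{2} \approx -82.024$)
$H{\left(x{\left(0 \right)} \right)} + Q = \left(-18 - 0\right) - 58 \sqrt{2} = \left(-18 + 0\right) - 58 \sqrt{2} = -18 - 58 \sqrt{2}$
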